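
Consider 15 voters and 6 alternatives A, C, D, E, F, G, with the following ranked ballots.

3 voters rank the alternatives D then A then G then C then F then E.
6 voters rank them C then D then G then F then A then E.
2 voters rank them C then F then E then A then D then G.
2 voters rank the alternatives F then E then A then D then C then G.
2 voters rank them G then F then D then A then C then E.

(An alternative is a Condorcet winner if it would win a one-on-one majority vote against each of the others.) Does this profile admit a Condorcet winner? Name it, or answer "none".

C

Pairwise majorities:
A–C: C 8–7.
A vs D: D, 11–4.
A–E: A 11–4.
A vs F: F wins 12–3.
A vs G: G wins 8–7.
C vs D: C, 8–7.
C vs E: C, 13–2.
C vs F: C wins 11–4.
C vs G: C, 10–5.
D vs E: D wins 11–4.
D vs F: D, 9–6.
D vs G: D, 13–2.
E vs F: F, 15–0.
E vs G: G wins 11–4.
F–G: G 11–4.
C beats each of A, D, E, F, G — C is the Condorcet winner.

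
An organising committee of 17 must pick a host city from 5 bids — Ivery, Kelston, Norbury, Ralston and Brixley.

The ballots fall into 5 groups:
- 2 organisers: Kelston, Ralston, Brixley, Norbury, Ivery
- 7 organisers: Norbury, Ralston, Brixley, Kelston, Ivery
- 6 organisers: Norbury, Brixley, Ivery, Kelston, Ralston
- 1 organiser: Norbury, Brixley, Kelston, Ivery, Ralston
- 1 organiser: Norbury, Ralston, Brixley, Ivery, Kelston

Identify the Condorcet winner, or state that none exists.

Norbury

Check each pair by majority over 17 ballots:
Ivery vs Kelston: 7 to 10, Kelston.
Ivery vs Norbury: 0 to 17, Norbury.
Ivery vs Ralston: Ivery preferred on 6+1 = 7 ballots; Ralston wins 10–7.
Ivery vs Brixley: 0 for Ivery, 17 for Brixley — Brixley by 17–0.
Kelston vs Norbury: Kelston preferred on 2 ballots; Norbury wins 15–2.
Kelston vs Ralston: 2+6+1 = 9 for Kelston, 8 for Ralston — Kelston by 9–8.
Kelston vs Brixley: 2 for Kelston, 15 for Brixley — Brixley by 15–2.
Norbury vs Ralston: 15 to 2, Norbury.
Norbury vs Brixley: 7+6+1+1 = 15 for Norbury, 2 for Brixley — Norbury by 15–2.
Ralston vs Brixley: 10 to 7, Ralston.
Norbury wins every pairwise contest, so Norbury is the Condorcet winner.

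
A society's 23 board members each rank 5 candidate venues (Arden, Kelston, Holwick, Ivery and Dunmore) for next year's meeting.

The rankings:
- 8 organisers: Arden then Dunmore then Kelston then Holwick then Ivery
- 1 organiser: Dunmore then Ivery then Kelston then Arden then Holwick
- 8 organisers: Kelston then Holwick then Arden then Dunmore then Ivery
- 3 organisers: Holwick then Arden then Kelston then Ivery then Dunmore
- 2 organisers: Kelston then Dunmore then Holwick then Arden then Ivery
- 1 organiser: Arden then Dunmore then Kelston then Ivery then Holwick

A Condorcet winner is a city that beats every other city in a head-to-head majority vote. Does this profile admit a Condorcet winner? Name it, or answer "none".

Head-to-head results (23 organisers):
Arden vs Kelston: Arden, 12–11.
Arden vs Holwick: Holwick, 13–10.
Arden–Ivery: Arden 22–1.
Arden vs Dunmore: Arden, 20–3.
Kelston–Holwick: Kelston 20–3.
Kelston vs Ivery: Kelston wins 22–1.
Kelston vs Dunmore: Kelston, 13–10.
Holwick vs Ivery: Holwick wins 21–2.
Holwick–Dunmore: Dunmore 12–11.
Ivery vs Dunmore: Dunmore, 20–3.
No city is unbeaten: Arden loses to Holwick; Kelston loses to Arden; Holwick loses to Kelston; Ivery loses to Arden; Dunmore loses to Arden. In particular Arden → Kelston → Holwick → Arden is a majority cycle — no Condorcet winner exists.

none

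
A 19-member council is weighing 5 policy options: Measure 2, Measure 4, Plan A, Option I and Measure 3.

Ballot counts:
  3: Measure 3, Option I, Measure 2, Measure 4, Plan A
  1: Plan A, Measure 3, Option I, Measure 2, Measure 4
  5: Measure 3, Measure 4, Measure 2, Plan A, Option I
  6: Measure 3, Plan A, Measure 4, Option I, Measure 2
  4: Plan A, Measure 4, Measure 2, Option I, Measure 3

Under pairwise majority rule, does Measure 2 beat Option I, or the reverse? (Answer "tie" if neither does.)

Ballots ranking Measure 2 above Option I: 5 + 4 = 9.
Ballots ranking Option I above Measure 2: 19 − 9 = 10.
Option I wins the head-to-head 10–9.

Option I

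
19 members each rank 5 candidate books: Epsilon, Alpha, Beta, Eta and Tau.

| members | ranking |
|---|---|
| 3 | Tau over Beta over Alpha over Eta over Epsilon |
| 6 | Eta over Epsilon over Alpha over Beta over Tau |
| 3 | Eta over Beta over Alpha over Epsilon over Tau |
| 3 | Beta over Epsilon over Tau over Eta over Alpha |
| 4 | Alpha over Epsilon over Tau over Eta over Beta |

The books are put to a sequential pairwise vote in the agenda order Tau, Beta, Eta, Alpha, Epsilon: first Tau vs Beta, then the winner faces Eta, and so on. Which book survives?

Eta

Round 1: Tau vs Beta — 7–12, Beta advances.
Round 2: Beta vs Eta — 6–13, Eta advances.
Round 3: Eta vs Alpha — 12–7, Eta advances.
Round 4: Eta vs Epsilon — 12–7, Eta advances.
Eta survives the agenda.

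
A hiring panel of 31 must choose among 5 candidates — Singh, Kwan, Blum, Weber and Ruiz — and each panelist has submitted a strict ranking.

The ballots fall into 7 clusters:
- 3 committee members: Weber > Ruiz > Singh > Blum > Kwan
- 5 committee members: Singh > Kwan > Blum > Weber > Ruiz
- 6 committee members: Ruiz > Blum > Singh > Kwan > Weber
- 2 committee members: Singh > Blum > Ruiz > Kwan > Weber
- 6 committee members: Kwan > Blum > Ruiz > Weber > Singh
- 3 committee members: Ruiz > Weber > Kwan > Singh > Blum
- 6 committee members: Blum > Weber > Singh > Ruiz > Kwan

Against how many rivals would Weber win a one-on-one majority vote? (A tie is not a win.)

Weber against each rival (31 committee members):
Weber–Singh: Weber 18–13.
Weber vs Kwan: 12 to 19, Kwan.
Weber vs Blum: 6 to 25, Blum.
Weber vs Ruiz: Weber preferred on 3+5+6 = 14 ballots; Ruiz wins 17–14.
Weber beats Singh; loses to Kwan, Blum, Ruiz — 1 pairwise win.

1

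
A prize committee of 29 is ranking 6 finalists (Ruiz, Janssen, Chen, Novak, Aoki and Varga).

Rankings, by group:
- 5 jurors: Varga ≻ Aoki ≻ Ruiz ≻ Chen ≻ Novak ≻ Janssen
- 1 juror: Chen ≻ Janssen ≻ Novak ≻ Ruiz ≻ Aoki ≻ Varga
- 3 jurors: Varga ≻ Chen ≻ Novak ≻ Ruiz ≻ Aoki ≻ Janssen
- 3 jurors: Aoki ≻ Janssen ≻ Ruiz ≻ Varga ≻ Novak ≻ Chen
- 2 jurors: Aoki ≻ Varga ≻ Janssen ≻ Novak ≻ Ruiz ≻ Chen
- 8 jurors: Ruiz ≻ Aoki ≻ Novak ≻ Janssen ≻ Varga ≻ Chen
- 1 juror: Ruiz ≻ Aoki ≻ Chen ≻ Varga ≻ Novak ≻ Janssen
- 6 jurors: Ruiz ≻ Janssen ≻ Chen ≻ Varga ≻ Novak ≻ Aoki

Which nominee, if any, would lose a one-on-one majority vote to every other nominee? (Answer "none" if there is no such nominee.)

Head-to-head results (29 jurors):
Ruiz vs Janssen: Ruiz, 23–6.
Ruiz vs Chen: 5+3+2+8+1+6 = 25 for Ruiz, 4 for Chen — Ruiz by 25–4.
Ruiz vs Novak: Ruiz, 23–6.
Ruiz vs Aoki: 1+3+8+1+6 = 19 for Ruiz, 10 for Aoki — Ruiz by 19–10.
Ruiz vs Varga: Ruiz, 19–10.
Janssen vs Chen: 19 to 10, Janssen.
Janssen vs Novak: Janssen preferred on 1+3+2+6 = 12 ballots; Novak wins 17–12.
Janssen vs Aoki: Aoki, 22–7.
Janssen vs Varga: Janssen is ranked higher on 1+3+8+6 = 18 ballots, Varga on 11. Janssen wins 18–11.
Chen–Novak: Chen 16–13.
Chen vs Aoki: Chen preferred on 1+3+6 = 10 ballots; Aoki wins 19–10.
Chen vs Varga: Chen preferred on 1+1+6 = 8 ballots; Varga wins 21–8.
Novak vs Aoki: Aoki wins 19–10.
Novak vs Varga: 1+8 = 9 for Novak, 20 for Varga — Varga by 20–9.
Aoki vs Varga: Aoki, 15–14.
Each nominee has at least one pairwise win (Ruiz beats Janssen; Janssen beats Chen; Chen beats Novak; Novak beats Janssen; Aoki beats Janssen; Varga beats Chen) — no Condorcet loser.

none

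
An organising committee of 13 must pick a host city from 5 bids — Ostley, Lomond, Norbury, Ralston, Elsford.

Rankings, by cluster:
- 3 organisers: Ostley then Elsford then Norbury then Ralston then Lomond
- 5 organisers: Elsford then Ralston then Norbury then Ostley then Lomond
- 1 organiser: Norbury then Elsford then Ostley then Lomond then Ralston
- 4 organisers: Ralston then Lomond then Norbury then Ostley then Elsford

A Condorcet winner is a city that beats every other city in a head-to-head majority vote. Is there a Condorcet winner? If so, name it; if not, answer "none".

none

Head-to-head results (13 organisers):
Ostley vs Lomond: 9 to 4, Ostley.
Ostley vs Norbury: Ostley preferred on 3 ballots; Norbury wins 10–3.
Ostley vs Ralston: Ostley preferred on 3+1 = 4 ballots; Ralston wins 9–4.
Ostley vs Elsford: Ostley is ranked higher on 3+4 = 7 ballots, Elsford on 6. Ostley wins 7–6.
Lomond vs Norbury: Lomond preferred on 4 ballots; Norbury wins 9–4.
Lomond vs Ralston: 1 for Lomond, 12 for Ralston — Ralston by 12–1.
Lomond vs Elsford: 4 for Lomond, 9 for Elsford — Elsford by 9–4.
Norbury vs Ralston: Norbury preferred on 3+1 = 4 ballots; Ralston wins 9–4.
Norbury vs Elsford: Norbury preferred on 1+4 = 5 ballots; Elsford wins 8–5.
Ralston vs Elsford: Ralston is ranked higher on 4 ballots, Elsford on 9. Elsford wins 9–4.
No city is unbeaten: Ostley loses to Norbury; Lomond loses to Ostley; Norbury loses to Ralston; Ralston loses to Elsford; Elsford loses to Ostley. In particular Ostley → Elsford → Norbury → Ostley is a majority cycle — no Condorcet winner exists.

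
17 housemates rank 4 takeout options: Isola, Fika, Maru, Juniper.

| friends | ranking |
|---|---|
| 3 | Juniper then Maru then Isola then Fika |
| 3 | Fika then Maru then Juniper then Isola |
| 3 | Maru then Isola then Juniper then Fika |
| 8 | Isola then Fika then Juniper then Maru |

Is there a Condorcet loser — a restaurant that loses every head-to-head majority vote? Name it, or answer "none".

none

Pairwise majorities:
Isola vs Fika: Isola wins 14–3.
Isola vs Maru: Maru wins 9–8.
Isola vs Juniper: Isola wins 11–6.
Fika vs Maru: Fika, 11–6.
Fika vs Juniper: Fika preferred on 3+8 = 11 ballots; Fika wins 11–6.
Maru vs Juniper: 6 to 11, Juniper.
Each restaurant has at least one pairwise win (Isola beats Fika; Fika beats Maru; Maru beats Isola; Juniper beats Maru) — no Condorcet loser.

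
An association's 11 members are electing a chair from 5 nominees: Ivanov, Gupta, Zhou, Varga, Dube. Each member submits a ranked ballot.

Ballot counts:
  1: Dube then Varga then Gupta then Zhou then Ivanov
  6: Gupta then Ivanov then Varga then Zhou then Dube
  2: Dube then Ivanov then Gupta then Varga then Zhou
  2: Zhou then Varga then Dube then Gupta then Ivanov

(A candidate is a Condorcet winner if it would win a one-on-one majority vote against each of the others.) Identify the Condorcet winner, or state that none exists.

Head-to-head results (11 voters):
Ivanov vs Gupta: Gupta, 9–2.
Ivanov–Zhou: Ivanov 8–3.
Ivanov vs Varga: Ivanov wins 8–3.
Ivanov–Dube: Ivanov 6–5.
Gupta vs Zhou: Gupta, 9–2.
Gupta vs Varga: Gupta wins 8–3.
Gupta–Dube: Gupta 6–5.
Zhou–Varga: Varga 9–2.
Zhou vs Dube: Zhou, 8–3.
Varga vs Dube: Varga, 8–3.
Gupta beats each of Ivanov, Zhou, Varga, Dube — Gupta is the Condorcet winner.

Gupta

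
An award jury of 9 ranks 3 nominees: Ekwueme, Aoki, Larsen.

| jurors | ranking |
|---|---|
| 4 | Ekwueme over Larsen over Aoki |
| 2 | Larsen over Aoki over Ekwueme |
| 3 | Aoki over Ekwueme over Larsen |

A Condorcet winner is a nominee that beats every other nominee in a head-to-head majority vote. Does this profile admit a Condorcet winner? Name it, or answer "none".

none

Head-to-head results (9 jurors):
Ekwueme–Aoki: Aoki 5–4.
Ekwueme vs Larsen: Ekwueme, 7–2.
Aoki vs Larsen: Larsen, 6–3.
Every nominee loses at least once (Ekwueme loses to Aoki; Aoki loses to Larsen; Larsen loses to Ekwueme). The majority relation contains the cycle Ekwueme → Larsen → Aoki → Ekwueme, so there is no Condorcet winner.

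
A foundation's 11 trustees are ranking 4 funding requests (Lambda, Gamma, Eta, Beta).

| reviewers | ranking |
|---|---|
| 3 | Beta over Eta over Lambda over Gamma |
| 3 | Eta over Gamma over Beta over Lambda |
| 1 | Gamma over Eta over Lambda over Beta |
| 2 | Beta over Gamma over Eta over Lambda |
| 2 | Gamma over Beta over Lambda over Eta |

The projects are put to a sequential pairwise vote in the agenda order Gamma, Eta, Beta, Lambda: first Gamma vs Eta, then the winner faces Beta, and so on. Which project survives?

Round 1: Gamma vs Eta — 5–6, Eta advances.
Round 2: Eta vs Beta — 4–7, Beta advances.
Round 3: Beta vs Lambda — 10–1, Beta advances.
Beta survives the agenda.

Beta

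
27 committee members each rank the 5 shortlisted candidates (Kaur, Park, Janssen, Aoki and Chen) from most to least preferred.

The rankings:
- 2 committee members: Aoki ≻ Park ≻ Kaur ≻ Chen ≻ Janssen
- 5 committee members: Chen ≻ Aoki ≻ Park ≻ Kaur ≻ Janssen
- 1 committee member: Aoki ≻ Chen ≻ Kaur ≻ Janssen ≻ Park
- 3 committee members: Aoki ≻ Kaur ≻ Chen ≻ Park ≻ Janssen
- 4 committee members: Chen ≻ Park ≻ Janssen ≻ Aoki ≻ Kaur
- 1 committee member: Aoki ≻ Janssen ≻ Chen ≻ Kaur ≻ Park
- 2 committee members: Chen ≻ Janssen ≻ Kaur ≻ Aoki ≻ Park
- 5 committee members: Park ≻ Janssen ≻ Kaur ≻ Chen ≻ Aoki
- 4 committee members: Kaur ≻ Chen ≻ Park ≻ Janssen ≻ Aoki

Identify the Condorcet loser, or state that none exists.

none

Head-to-head results (27 committee members):
Kaur vs Park: 1+3+1+2+4 = 11 for Kaur, 16 for Park — Park by 16–11.
Kaur vs Janssen: Kaur, 15–12.
Kaur vs Aoki: Aoki, 16–11.
Kaur–Chen: Kaur 14–13.
Park vs Janssen: Park wins 23–4.
Park–Aoki: Aoki 14–13.
Park vs Chen: 2+5 = 7 for Park, 20 for Chen — Chen by 20–7.
Janssen vs Aoki: Janssen preferred on 4+2+5+4 = 15 ballots; Janssen wins 15–12.
Janssen vs Chen: 6 to 21, Chen.
Aoki vs Chen: 7 to 20, Chen.
Each candidate has at least one pairwise win (Kaur beats Janssen; Park beats Kaur; Janssen beats Aoki; Aoki beats Kaur; Chen beats Park) — no Condorcet loser.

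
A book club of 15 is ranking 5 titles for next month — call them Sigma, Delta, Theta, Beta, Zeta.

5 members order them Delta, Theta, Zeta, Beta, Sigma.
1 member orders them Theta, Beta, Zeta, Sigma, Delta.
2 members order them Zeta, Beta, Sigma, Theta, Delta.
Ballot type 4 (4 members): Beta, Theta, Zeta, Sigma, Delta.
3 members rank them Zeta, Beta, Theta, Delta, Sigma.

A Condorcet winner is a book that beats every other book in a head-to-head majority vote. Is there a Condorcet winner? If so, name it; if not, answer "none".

none

Head-to-head results (15 members):
Sigma vs Delta: Sigma is ranked higher on 1+2+4 = 7 ballots, Delta on 8. Delta wins 8–7.
Sigma vs Theta: Sigma preferred on 2 ballots; Theta wins 13–2.
Sigma vs Beta: Beta, 15–0.
Sigma vs Zeta: Sigma is ranked higher on 0 ballots, Zeta on 15. Zeta wins 15–0.
Delta vs Theta: Theta wins 10–5.
Delta vs Beta: Beta, 10–5.
Delta vs Zeta: Delta preferred on 5 ballots; Zeta wins 10–5.
Theta vs Beta: Beta wins 9–6.
Theta vs Zeta: Theta wins 10–5.
Beta vs Zeta: Zeta wins 10–5.
No book is unbeaten: Sigma loses to Delta; Delta loses to Theta; Theta loses to Beta; Beta loses to Zeta; Zeta loses to Theta. In particular Theta beats Zeta beats Beta beats Theta is a majority cycle — no Condorcet winner exists.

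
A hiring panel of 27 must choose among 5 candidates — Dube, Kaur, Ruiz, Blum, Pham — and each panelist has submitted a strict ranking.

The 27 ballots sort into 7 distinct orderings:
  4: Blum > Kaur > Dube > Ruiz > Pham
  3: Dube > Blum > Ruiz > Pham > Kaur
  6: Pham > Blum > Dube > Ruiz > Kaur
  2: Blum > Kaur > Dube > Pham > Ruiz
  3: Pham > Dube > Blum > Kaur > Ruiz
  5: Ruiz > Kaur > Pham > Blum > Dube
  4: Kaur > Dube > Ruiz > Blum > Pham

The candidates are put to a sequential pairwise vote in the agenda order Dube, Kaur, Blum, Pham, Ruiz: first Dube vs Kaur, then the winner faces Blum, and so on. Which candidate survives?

Ruiz

Round 1: Dube vs Kaur — 12–15, Kaur advances.
Round 2: Kaur vs Blum — 9–18, Blum advances.
Round 3: Blum vs Pham — 13–14, Pham advances.
Round 4: Pham vs Ruiz — 11–16, Ruiz advances.
The agenda winner is Ruiz.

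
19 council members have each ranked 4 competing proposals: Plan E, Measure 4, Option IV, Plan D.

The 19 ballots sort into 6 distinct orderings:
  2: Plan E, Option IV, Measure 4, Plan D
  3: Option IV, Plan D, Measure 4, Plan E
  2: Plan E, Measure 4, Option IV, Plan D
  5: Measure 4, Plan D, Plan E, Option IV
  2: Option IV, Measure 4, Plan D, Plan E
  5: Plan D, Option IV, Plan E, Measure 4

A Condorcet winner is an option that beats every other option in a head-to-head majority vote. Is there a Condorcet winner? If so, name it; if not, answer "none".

Head-to-head results (19 council members):
Plan E vs Measure 4: Plan E preferred on 2+2+5 = 9 ballots; Measure 4 wins 10–9.
Plan E vs Option IV: Plan E preferred on 2+2+5 = 9 ballots; Option IV wins 10–9.
Plan E vs Plan D: Plan E is ranked higher on 2+2 = 4 ballots, Plan D on 15. Plan D wins 15–4.
Measure 4 vs Option IV: Option IV wins 12–7.
Measure 4 vs Plan D: Measure 4 preferred on 2+2+5+2 = 11 ballots; Measure 4 wins 11–8.
Option IV vs Plan D: Plan D wins 10–9.
Each option drops at least one matchup (Plan E loses to Measure 4; Measure 4 loses to Option IV; Option IV loses to Plan D; Plan D loses to Measure 4); the cycle Measure 4 → Plan D → Option IV → Measure 4 rules out a Condorcet winner.

none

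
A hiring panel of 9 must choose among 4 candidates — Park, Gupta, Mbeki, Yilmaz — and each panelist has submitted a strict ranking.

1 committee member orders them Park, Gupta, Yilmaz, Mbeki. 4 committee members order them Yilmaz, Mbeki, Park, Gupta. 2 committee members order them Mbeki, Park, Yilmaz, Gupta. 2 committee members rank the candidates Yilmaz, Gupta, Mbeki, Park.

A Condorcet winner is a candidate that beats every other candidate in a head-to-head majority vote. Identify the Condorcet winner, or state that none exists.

Yilmaz

Check each pair by majority over 9 ballots:
Park vs Gupta: 1+4+2 = 7 for Park, 2 for Gupta — Park by 7–2.
Park vs Mbeki: Park is ranked higher on 1 ballot, Mbeki on 8. Mbeki wins 8–1.
Park vs Yilmaz: Park is ranked higher on 1+2 = 3 ballots, Yilmaz on 6. Yilmaz wins 6–3.
Gupta vs Mbeki: Gupta is ranked higher on 1+2 = 3 ballots, Mbeki on 6. Mbeki wins 6–3.
Gupta vs Yilmaz: 1 for Gupta, 8 for Yilmaz — Yilmaz by 8–1.
Mbeki vs Yilmaz: 2 for Mbeki, 7 for Yilmaz — Yilmaz by 7–2.
Yilmaz beats each of Park, Gupta, Mbeki — Yilmaz is the Condorcet winner.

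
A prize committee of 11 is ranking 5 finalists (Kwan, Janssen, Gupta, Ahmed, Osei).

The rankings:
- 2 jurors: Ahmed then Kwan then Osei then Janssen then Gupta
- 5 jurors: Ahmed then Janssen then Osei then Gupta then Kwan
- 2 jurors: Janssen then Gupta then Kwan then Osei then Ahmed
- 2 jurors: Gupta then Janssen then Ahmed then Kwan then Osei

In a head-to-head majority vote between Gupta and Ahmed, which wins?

Ahmed

Ballots ranking Gupta above Ahmed: 2 + 2 = 4.
Ballots ranking Ahmed above Gupta: 11 − 4 = 7.
Ahmed wins the head-to-head 7–4.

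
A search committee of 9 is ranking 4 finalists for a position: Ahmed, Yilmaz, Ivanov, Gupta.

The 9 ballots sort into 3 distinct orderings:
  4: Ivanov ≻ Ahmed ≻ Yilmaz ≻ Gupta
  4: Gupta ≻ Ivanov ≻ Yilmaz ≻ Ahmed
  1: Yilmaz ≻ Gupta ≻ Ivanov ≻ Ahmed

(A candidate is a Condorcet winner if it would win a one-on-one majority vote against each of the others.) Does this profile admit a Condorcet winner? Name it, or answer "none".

Pairwise majorities:
Ahmed vs Yilmaz: Ahmed is ranked higher on 4 ballots, Yilmaz on 5. Yilmaz wins 5–4.
Ahmed vs Ivanov: 0 to 9, Ivanov.
Ahmed vs Gupta: Ahmed is ranked higher on 4 ballots, Gupta on 5. Gupta wins 5–4.
Yilmaz vs Ivanov: Yilmaz preferred on 1 ballot; Ivanov wins 8–1.
Yilmaz–Gupta: Yilmaz 5–4.
Ivanov vs Gupta: Gupta, 5–4.
No candidate is unbeaten: Ahmed loses to Yilmaz; Yilmaz loses to Ivanov; Ivanov loses to Gupta; Gupta loses to Yilmaz. In particular Yilmaz → Gupta → Ivanov → Yilmaz is a majority cycle — no Condorcet winner exists.

none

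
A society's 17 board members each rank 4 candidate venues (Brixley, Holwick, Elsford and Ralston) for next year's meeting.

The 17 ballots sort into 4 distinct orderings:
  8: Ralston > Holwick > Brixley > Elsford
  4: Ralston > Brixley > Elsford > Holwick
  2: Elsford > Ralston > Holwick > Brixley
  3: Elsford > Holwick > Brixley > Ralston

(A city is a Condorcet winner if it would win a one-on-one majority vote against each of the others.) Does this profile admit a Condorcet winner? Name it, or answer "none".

Head-to-head results (17 organisers):
Brixley vs Holwick: 4 to 13, Holwick.
Brixley vs Elsford: 8+4 = 12 for Brixley, 5 for Elsford — Brixley by 12–5.
Brixley vs Ralston: Brixley is ranked higher on 3 ballots, Ralston on 14. Ralston wins 14–3.
Holwick vs Elsford: 8 for Holwick, 9 for Elsford — Elsford by 9–8.
Holwick vs Ralston: Holwick preferred on 3 ballots; Ralston wins 14–3.
Elsford vs Ralston: Elsford preferred on 2+3 = 5 ballots; Ralston wins 12–5.
Only Ralston has no losses; Ralston is the Condorcet winner.

Ralston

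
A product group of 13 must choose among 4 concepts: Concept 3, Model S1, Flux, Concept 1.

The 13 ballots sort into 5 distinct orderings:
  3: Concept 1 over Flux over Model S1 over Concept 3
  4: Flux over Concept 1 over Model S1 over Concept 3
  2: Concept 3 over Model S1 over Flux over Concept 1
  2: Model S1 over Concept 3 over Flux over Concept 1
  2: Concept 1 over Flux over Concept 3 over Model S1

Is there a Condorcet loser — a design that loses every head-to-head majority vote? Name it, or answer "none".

Head-to-head results (13 engineers):
Concept 3 vs Model S1: Concept 3 preferred on 2+2 = 4 ballots; Model S1 wins 9–4.
Concept 3 vs Flux: Concept 3 is ranked higher on 2+2 = 4 ballots, Flux on 9. Flux wins 9–4.
Concept 3 vs Concept 1: Concept 1 wins 9–4.
Model S1 vs Flux: Flux wins 9–4.
Model S1 vs Concept 1: 4 to 9, Concept 1.
Flux vs Concept 1: 8 to 5, Flux.
Concept 3 loses to every other design — it is the Condorcet loser.

Concept 3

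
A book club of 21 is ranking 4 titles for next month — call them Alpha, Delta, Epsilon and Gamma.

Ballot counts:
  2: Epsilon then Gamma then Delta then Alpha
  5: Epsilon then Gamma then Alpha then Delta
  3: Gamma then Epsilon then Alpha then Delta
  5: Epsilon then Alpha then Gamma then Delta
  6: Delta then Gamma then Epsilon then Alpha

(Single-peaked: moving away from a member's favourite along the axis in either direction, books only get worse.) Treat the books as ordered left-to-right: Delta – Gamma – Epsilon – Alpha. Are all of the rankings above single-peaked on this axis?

Axis positions: Delta=1, Gamma=2, Epsilon=3, Alpha=4.
Bloc 1 (peak Epsilon at position 3): ranking walks positions 3-2-1-4, expanding outward from the peak — single-peaked.
Bloc 2 (peak Epsilon at position 3): ranking walks positions 3-2-4-1, expanding outward from the peak — single-peaked.
Bloc 3 (peak Gamma at position 2): ranking walks positions 2-3-4-1, expanding outward from the peak — single-peaked.
Bloc 4 (peak Epsilon at position 3): ranking walks positions 3-4-2-1, expanding outward from the peak — single-peaked.
Bloc 5 (peak Delta at position 1): ranking walks positions 1-2-3-4, expanding outward from the peak — single-peaked.
Every ranking is single-peaked on this axis.

yes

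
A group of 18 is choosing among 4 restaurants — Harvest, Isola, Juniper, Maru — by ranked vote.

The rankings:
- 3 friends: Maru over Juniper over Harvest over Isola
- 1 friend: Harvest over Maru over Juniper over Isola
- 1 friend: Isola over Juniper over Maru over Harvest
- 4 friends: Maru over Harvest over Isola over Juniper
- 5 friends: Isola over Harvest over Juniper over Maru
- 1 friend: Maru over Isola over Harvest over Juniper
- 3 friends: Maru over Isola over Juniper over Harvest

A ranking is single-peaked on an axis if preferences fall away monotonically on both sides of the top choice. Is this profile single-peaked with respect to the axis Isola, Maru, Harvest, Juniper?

Axis positions: Isola=1, Maru=2, Harvest=3, Juniper=4.
Group 1: ranking walks positions 2-4-3-1; Juniper is ranked above Harvest even though Harvest lies between Juniper and the peak Maru on the axis — preferences dip and rise again. Not single-peaked.
Group 2 (peak Harvest at position 3): ranking walks positions 3-2-4-1, expanding outward from the peak — single-peaked.
Group 3: ranking walks positions 1-4-2-3; Juniper is ranked above Maru even though Maru lies between Juniper and the peak Isola on the axis — preferences dip and rise again. Not single-peaked.
Group 4 (peak Maru at position 2): ranking walks positions 2-3-1-4, expanding outward from the peak — single-peaked.
Group 5: ranking walks positions 1-3-4-2; Harvest is ranked above Maru even though Maru lies between Harvest and the peak Isola on the axis — preferences dip and rise again. Not single-peaked.
Group 6 (peak Maru at position 2): ranking walks positions 2-1-3-4, expanding outward from the peak — single-peaked.
Group 7: ranking walks positions 2-1-4-3; Juniper is ranked above Harvest even though Harvest lies between Juniper and the peak Maru on the axis — preferences dip and rise again. Not single-peaked.
Group 1 violates single-peakedness, so the profile is not single-peaked on this axis.

no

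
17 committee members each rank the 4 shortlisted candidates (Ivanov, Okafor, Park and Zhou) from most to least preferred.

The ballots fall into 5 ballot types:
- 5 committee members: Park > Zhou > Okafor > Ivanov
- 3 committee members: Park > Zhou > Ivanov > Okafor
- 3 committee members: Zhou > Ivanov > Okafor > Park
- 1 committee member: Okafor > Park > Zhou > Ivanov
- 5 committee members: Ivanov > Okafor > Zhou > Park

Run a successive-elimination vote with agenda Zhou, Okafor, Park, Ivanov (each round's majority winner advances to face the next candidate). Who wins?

Round 1: Zhou vs Okafor — 11–6, Zhou advances.
Round 2: Zhou vs Park — 8–9, Park advances.
Round 3: Park vs Ivanov — 9–8, Park advances.
The agenda winner is Park.

Park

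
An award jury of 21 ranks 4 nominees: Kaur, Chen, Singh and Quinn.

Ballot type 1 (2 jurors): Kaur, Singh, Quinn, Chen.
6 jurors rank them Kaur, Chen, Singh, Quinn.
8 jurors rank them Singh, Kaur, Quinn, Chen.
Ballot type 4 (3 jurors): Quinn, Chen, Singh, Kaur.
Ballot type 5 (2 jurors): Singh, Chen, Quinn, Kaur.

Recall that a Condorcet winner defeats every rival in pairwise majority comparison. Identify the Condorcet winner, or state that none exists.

Pairwise majorities:
Kaur vs Chen: 2+6+8 = 16 for Kaur, 5 for Chen — Kaur by 16–5.
Kaur vs Singh: Kaur is ranked higher on 2+6 = 8 ballots, Singh on 13. Singh wins 13–8.
Kaur vs Quinn: Kaur preferred on 2+6+8 = 16 ballots; Kaur wins 16–5.
Chen vs Singh: 9 to 12, Singh.
Chen vs Quinn: 6+2 = 8 for Chen, 13 for Quinn — Quinn by 13–8.
Singh vs Quinn: 2+6+8+2 = 18 for Singh, 3 for Quinn — Singh by 18–3.
Singh beats each of Kaur, Chen, Quinn — Singh is the Condorcet winner.

Singh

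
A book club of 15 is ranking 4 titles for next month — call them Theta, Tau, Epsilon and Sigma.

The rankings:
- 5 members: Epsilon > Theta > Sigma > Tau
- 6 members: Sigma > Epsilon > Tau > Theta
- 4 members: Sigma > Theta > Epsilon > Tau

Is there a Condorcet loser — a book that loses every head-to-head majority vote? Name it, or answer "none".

Tau

Pairwise majorities:
Theta vs Tau: Theta preferred on 5+4 = 9 ballots; Theta wins 9–6.
Theta vs Epsilon: Theta preferred on 4 ballots; Epsilon wins 11–4.
Theta vs Sigma: Sigma wins 10–5.
Tau vs Epsilon: 0 for Tau, 15 for Epsilon — Epsilon by 15–0.
Tau vs Sigma: Sigma, 15–0.
Epsilon vs Sigma: Sigma wins 10–5.
Tau loses to every other book — it is the Condorcet loser.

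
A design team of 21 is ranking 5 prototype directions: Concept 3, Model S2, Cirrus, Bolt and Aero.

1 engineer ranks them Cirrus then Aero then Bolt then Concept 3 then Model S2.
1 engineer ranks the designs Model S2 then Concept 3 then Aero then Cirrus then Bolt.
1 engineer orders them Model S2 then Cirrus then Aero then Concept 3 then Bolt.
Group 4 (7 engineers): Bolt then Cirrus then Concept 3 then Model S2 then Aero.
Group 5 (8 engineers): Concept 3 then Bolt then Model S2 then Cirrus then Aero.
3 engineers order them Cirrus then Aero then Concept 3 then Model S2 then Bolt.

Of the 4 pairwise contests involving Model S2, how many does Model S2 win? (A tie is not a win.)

1

Model S2 against each rival (21 engineers):
Model S2 vs Concept 3: Model S2 is ranked higher on 1+1 = 2 ballots, Concept 3 on 19. Concept 3 wins 19–2.
Model S2 vs Cirrus: Cirrus wins 11–10.
Model S2 vs Bolt: Model S2 is ranked higher on 1+1+3 = 5 ballots, Bolt on 16. Bolt wins 16–5.
Model S2 vs Aero: Model S2 is ranked higher on 1+1+7+8 = 17 ballots, Aero on 4. Model S2 wins 17–4.
Model S2 beats Aero; loses to Concept 3, Cirrus, Bolt — 1 pairwise win.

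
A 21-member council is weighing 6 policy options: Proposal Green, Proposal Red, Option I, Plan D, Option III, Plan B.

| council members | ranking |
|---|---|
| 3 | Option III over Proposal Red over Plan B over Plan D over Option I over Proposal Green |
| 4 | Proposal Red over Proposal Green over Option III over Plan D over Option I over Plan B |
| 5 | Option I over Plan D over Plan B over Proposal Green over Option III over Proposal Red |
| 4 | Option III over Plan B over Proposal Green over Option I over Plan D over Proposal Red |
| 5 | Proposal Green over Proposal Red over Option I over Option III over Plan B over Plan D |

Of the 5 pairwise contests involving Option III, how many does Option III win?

Option III against each rival (21 council members):
Option III vs Proposal Green: Proposal Green wins 14–7.
Option III vs Proposal Red: Option III wins 12–9.
Option III vs Option I: Option III wins 11–10.
Option III vs Plan D: Option III preferred on 3+4+4+5 = 16 ballots; Option III wins 16–5.
Option III vs Plan B: 3+4+4+5 = 16 for Option III, 5 for Plan B — Option III by 16–5.
Option III beats Proposal Red, Option I, Plan D, Plan B; loses to Proposal Green — 4 pairwise wins.

4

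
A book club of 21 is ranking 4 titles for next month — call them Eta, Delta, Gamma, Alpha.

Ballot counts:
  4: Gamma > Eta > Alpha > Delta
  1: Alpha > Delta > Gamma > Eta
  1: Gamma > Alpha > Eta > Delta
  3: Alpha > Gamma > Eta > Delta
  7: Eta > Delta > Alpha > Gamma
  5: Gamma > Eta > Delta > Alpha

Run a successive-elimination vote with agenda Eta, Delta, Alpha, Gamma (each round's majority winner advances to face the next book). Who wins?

Gamma

Round 1: Eta vs Delta — 20–1, Eta advances.
Round 2: Eta vs Alpha — 16–5, Eta advances.
Round 3: Eta vs Gamma — 7–14, Gamma advances.
The agenda winner is Gamma.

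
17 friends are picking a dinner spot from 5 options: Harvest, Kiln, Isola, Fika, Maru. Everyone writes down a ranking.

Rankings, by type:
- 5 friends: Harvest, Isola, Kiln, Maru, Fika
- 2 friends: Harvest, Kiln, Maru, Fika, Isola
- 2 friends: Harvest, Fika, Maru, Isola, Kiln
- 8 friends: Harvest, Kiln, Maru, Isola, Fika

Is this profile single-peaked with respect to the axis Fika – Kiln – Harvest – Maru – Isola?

Axis positions: Fika=1, Kiln=2, Harvest=3, Maru=4, Isola=5.
Type 1: ranking walks positions 3-5-2-4-1; Isola is ranked above Maru even though Maru lies between Isola and the peak Harvest on the axis — preferences dip and rise again. Not single-peaked.
Type 2 (peak Harvest at position 3): ranking walks positions 3-2-4-1-5, expanding outward from the peak — single-peaked.
Type 3: ranking walks positions 3-1-4-5-2; Fika is ranked above Kiln even though Kiln lies between Fika and the peak Harvest on the axis — preferences dip and rise again. Not single-peaked.
Type 4 (peak Harvest at position 3): ranking walks positions 3-2-4-5-1, expanding outward from the peak — single-peaked.
Type 1 violates single-peakedness, so the profile is not single-peaked on this axis.

no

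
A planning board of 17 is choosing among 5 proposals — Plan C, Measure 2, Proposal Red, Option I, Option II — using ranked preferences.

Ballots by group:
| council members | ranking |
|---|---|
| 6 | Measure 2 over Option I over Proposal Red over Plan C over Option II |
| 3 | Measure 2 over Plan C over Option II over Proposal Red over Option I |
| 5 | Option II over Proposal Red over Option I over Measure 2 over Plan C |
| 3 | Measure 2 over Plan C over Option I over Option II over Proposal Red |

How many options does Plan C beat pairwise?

Plan C against each rival (17 council members):
Plan C vs Measure 2: Plan C is ranked higher on 0 ballots, Measure 2 on 17. Measure 2 wins 17–0.
Plan C vs Proposal Red: Proposal Red, 11–6.
Plan C vs Option I: Option I wins 11–6.
Plan C vs Option II: 12 to 5, Plan C.
Plan C beats Option II; loses to Measure 2, Proposal Red, Option I — 1 pairwise win.

1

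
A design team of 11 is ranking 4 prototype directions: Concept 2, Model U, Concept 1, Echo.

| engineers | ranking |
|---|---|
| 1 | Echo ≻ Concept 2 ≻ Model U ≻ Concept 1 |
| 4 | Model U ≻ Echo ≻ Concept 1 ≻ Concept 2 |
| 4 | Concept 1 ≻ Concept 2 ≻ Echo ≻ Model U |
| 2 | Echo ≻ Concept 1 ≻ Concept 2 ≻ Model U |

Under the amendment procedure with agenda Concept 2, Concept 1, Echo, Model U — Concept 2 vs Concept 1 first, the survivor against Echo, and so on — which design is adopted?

Echo

Round 1: Concept 2 vs Concept 1 — 1–10, Concept 1 advances.
Round 2: Concept 1 vs Echo — 4–7, Echo advances.
Round 3: Echo vs Model U — 7–4, Echo advances.
The agenda winner is Echo.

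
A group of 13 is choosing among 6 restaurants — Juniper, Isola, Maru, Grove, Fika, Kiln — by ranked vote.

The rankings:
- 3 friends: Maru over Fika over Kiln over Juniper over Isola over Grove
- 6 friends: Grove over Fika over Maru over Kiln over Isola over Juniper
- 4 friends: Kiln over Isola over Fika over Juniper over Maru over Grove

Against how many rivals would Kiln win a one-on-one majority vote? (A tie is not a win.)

3

Kiln against each rival (13 friends):
Kiln–Juniper: Kiln 13–0.
Kiln–Isola: Kiln 13–0.
Kiln vs Maru: Maru wins 9–4.
Kiln–Grove: Kiln 7–6.
Kiln vs Fika: Fika wins 9–4.
Kiln beats Juniper, Isola, Grove; loses to Maru, Fika — 3 pairwise wins.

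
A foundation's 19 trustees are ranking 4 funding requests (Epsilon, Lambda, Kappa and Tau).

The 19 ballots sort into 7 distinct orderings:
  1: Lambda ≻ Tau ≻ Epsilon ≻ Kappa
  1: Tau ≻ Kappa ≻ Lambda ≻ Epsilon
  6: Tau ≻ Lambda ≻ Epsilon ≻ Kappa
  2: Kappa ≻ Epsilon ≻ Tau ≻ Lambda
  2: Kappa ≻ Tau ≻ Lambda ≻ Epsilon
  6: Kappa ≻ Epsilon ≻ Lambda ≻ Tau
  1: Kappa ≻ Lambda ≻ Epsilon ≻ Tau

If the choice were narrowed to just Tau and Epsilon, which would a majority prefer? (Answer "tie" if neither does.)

Tau

Ballots ranking Tau above Epsilon: 1 + 1 + 6 + 2 = 10.
Ballots ranking Epsilon above Tau: 19 − 10 = 9.
Tau wins the head-to-head 10–9.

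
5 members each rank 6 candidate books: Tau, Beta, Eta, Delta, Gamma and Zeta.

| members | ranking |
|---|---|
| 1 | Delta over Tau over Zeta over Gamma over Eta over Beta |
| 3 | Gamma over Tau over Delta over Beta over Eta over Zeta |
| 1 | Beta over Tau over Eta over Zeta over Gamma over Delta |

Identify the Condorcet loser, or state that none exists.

Head-to-head results (5 members):
Tau vs Beta: 1+3 = 4 for Tau, 1 for Beta — Tau by 4–1.
Tau vs Eta: Tau wins 5–0.
Tau vs Delta: Tau, 4–1.
Tau vs Gamma: 2 to 3, Gamma.
Tau vs Zeta: Tau wins 5–0.
Beta vs Eta: Beta is ranked higher on 3+1 = 4 ballots, Eta on 1. Beta wins 4–1.
Beta vs Delta: Beta is ranked higher on 1 ballot, Delta on 4. Delta wins 4–1.
Beta vs Gamma: Beta preferred on 1 ballot; Gamma wins 4–1.
Beta vs Zeta: Beta wins 4–1.
Eta vs Delta: Delta, 4–1.
Eta vs Gamma: 1 for Eta, 4 for Gamma — Gamma by 4–1.
Eta vs Zeta: Eta, 4–1.
Delta–Gamma: Gamma 4–1.
Delta vs Zeta: Delta preferred on 1+3 = 4 ballots; Delta wins 4–1.
Gamma vs Zeta: Gamma preferred on 3 ballots; Gamma wins 3–2.
Zeta is beaten in every head-to-head and is the Condorcet loser.

Zeta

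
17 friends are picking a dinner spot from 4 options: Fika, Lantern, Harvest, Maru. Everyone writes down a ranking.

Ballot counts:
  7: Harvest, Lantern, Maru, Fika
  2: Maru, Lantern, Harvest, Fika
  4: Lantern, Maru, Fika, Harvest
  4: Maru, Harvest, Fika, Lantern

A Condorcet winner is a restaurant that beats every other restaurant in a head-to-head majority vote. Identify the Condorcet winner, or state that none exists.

Pairwise majorities:
Fika vs Lantern: Fika preferred on 4 ballots; Lantern wins 13–4.
Fika vs Harvest: Harvest, 13–4.
Fika–Maru: Maru 17–0.
Lantern vs Harvest: Lantern preferred on 2+4 = 6 ballots; Harvest wins 11–6.
Lantern vs Maru: Lantern wins 11–6.
Harvest–Maru: Maru 10–7.
Each restaurant drops at least one matchup (Fika loses to Lantern; Lantern loses to Harvest; Harvest loses to Maru; Maru loses to Lantern); the cycle Lantern beats Maru beats Harvest beats Lantern rules out a Condorcet winner.

none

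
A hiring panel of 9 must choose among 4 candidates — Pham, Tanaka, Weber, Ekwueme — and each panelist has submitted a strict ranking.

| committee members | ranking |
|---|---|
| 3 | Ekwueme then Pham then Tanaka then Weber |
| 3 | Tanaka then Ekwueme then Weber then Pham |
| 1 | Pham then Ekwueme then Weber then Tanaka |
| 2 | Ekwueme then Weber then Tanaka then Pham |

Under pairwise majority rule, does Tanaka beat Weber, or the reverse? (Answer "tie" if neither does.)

Tanaka

Ballots ranking Tanaka above Weber: 3 + 3 = 6.
Ballots ranking Weber above Tanaka: 9 − 6 = 3.
Tanaka wins the head-to-head 6–3.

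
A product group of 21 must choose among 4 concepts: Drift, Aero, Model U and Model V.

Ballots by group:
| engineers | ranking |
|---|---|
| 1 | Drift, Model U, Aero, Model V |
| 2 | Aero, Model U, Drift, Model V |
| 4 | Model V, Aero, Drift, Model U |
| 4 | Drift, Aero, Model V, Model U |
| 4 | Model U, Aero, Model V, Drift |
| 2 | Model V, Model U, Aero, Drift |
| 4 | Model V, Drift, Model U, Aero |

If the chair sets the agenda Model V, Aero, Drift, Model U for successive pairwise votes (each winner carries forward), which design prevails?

Model U

Round 1: Model V vs Aero — 10–11, Aero advances.
Round 2: Aero vs Drift — 12–9, Aero advances.
Round 3: Aero vs Model U — 10–11, Model U advances.
The agenda winner is Model U.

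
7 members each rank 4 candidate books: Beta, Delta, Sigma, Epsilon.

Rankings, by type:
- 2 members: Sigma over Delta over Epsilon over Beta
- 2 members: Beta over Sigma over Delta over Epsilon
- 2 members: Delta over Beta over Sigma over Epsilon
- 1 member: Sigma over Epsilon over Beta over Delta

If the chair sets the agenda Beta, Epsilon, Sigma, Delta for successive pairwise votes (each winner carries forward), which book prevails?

Delta

Round 1: Beta vs Epsilon — 4–3, Beta advances.
Round 2: Beta vs Sigma — 4–3, Beta advances.
Round 3: Beta vs Delta — 3–4, Delta advances.
The agenda winner is Delta.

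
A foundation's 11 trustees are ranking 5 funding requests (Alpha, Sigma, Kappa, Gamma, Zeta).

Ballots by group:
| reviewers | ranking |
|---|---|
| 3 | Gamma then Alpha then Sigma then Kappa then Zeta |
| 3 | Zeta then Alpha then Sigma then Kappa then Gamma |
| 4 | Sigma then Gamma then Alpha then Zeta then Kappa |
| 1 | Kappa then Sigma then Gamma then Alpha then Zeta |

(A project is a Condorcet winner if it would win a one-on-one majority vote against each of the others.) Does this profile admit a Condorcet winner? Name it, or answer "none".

Check each pair by majority over 11 ballots:
Alpha vs Sigma: Alpha, 6–5.
Alpha vs Kappa: Alpha wins 10–1.
Alpha–Gamma: Gamma 8–3.
Alpha vs Zeta: Alpha, 8–3.
Sigma–Kappa: Sigma 10–1.
Sigma vs Gamma: Sigma wins 8–3.
Sigma vs Zeta: Sigma wins 8–3.
Kappa vs Gamma: Gamma wins 7–4.
Kappa–Zeta: Zeta 7–4.
Gamma–Zeta: Gamma 8–3.
Every project loses at least once (Alpha loses to Gamma; Sigma loses to Alpha; Kappa loses to Alpha; Gamma loses to Sigma; Zeta loses to Alpha). The majority relation contains the cycle Alpha beats Sigma beats Gamma beats Alpha, so there is no Condorcet winner.

none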